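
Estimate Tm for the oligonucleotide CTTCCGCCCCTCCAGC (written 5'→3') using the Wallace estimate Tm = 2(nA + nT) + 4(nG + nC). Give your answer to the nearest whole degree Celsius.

56°C

Base counts: A=1, T=3, G=2, C=10 (length 16).
Tm = 2·(1+3) + 4·(2+10) = 2·4 + 4·12 = 8 + 48 = 56°C.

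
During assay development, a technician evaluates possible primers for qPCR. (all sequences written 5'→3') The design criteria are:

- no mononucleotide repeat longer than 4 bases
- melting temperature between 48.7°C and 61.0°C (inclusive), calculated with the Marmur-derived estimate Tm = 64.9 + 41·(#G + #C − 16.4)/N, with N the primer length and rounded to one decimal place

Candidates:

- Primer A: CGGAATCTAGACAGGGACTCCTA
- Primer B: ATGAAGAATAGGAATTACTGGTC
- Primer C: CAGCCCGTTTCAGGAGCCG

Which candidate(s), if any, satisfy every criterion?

Primer A (23 nt, A=7 T=4 G=6 C=6): longest run = 3 ✓; Tm = 64.9 + 41·(12 − 16.4)/23 = 57.1°C ✓ — passes.
Primer B (23 nt, A=9 T=6 G=6 C=2): longest run = 2 ✓; Tm = 64.9 + 41·(8 − 16.4)/23 = 49.9°C ✓ — passes.
Primer C (19 nt, A=3 T=3 G=6 C=7): longest run = 3 ✓; Tm = 64.9 + 41·(13 − 16.4)/19 = 57.6°C ✓ — passes.

Primer A, Primer B and Primer C.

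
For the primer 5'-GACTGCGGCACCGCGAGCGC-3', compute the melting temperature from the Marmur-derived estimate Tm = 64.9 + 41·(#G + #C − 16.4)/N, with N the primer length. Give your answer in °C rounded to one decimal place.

64.1°C

Base counts: A=3, T=1, G=8, C=8; G+C = 16, N = 20.
Tm = 64.9 + 41·(16 − 16.4)/20 = 64.9 + -16.40/20 = 64.1°C.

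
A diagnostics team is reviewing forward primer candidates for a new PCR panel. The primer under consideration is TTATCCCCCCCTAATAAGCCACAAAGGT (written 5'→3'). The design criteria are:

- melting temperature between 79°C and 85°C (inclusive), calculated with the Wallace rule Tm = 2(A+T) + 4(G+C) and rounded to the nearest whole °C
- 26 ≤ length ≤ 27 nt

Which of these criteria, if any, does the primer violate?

Fails: length.

Base counts: A=9, T=6, G=3, C=10 (length 28).
Tm: Tm = 2·15 + 4·13 = 82°C ✓
length: length 28, outside 26–27 ✗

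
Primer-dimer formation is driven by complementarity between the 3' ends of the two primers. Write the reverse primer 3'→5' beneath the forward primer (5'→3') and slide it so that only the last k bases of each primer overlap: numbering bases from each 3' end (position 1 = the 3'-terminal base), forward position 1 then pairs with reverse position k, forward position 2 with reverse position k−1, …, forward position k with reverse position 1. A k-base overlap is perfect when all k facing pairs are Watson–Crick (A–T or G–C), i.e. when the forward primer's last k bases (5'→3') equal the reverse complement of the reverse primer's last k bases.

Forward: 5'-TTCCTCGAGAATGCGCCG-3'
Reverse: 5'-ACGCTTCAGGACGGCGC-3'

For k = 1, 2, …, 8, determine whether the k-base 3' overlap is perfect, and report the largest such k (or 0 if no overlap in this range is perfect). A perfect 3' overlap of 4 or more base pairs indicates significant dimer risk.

Last 8 bases (5'→3') — forward …ATGCGCCG, reverse …GACGGCGC.
Reverse complement of the reverse primer's last 8 bases: GCGCCGTC; its first k bases are the reverse complement of the reverse primer's last k bases, so a perfect k-base overlap needs the forward primer's last k bases to equal them.
Comparing (forward last k vs required): k=1: G vs G ✓; k=2: CG vs GC ✗; k=3: CCG vs GCG ✗; k=4: GCCG vs GCGC ✗; k=5: CGCCG vs GCGCC ✗; k=6: GCGCCG vs GCGCCG ✓; k=7: TGCGCCG vs GCGCCGT ✗; k=8: ATGCGCCG vs GCGCCGTC ✗.
Perfect overlaps at k = 1, 6; the largest is 6.

Longest perfect overlap: 6 complementary base pairs; significant dimer risk (threshold 4).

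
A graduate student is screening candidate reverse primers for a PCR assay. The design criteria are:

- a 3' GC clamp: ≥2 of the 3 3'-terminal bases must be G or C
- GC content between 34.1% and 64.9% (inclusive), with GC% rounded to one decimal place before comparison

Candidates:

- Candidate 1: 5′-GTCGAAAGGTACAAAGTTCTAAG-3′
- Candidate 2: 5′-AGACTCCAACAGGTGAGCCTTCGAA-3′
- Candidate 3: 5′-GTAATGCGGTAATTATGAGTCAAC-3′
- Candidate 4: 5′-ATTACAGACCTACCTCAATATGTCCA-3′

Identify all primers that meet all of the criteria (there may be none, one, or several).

Candidate 1 (23 nt, A=9 T=5 G=6 C=3): 3' end AAG has 1 G/C, need ≥2 ✗; GC 9/23 = 39.1% ✓ — fails.
Candidate 2 (25 nt, A=8 T=4 G=6 C=7): 3' end GAA has 1 G/C, need ≥2 ✗; GC 13/25 = 52.0% ✓ — fails.
Candidate 3 (24 nt, A=8 T=7 G=6 C=3): 3' end AAC has 1 G/C, need ≥2 ✗; GC 9/24 = 37.5% ✓ — fails.
Candidate 4 (26 nt, A=9 T=7 G=2 C=8): 3' end CCA has 2 G/C ✓; GC 10/26 = 38.5% ✓ — passes.

Candidate 4 only.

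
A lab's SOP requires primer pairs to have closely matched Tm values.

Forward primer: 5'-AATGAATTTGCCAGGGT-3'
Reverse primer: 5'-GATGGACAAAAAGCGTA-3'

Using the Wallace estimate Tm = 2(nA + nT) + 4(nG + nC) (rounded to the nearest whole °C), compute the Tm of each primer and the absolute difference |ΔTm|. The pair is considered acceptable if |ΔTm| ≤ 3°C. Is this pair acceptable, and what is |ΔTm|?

Forward: A=5 T=5 G=5 C=2 → Tm = 2·10 + 4·7 = 48°C.
Reverse: A=8 T=2 G=5 C=2 → Tm = 2·10 + 4·7 = 48°C.
|ΔTm| = |48 − 48| = 0°C, ≤ 3°C.

|ΔTm| = 0°C; the pair is acceptable.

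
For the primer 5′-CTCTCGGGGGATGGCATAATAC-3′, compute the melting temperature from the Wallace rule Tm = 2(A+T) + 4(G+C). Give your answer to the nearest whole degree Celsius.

68°C

Base counts: A=5, T=5, G=7, C=5 (length 22).
Tm = 2·(5+5) + 4·(7+5) = 2·10 + 4·12 = 20 + 48 = 68°C.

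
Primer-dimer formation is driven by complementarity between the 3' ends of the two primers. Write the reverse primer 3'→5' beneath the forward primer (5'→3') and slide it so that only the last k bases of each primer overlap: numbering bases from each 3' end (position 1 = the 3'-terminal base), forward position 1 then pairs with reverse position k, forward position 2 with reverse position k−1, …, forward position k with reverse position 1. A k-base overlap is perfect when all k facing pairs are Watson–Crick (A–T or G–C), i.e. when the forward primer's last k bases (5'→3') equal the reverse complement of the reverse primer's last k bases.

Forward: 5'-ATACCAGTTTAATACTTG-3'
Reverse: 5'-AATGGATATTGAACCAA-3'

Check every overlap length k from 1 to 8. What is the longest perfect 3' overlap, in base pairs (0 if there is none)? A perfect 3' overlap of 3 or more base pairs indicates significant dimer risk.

Longest perfect overlap: 3 complementary base pairs; significant dimer risk (threshold 3).

Last 8 bases (5'→3') — forward …AATACTTG, reverse …TGAACCAA.
Reverse complement of the reverse primer's last 8 bases: TTGGTTCA; its first k bases are the reverse complement of the reverse primer's last k bases, so a perfect k-base overlap needs the forward primer's last k bases to equal them.
Comparing (forward last k vs required): k=1: G vs T ✗; k=2: TG vs TT ✗; k=3: TTG vs TTG ✓; k=4: CTTG vs TTGG ✗; k=5: ACTTG vs TTGGT ✗; k=6: TACTTG vs TTGGTT ✗; k=7: ATACTTG vs TTGGTTC ✗; k=8: AATACTTG vs TTGGTTCA ✗.
Only k = 3 is perfect, so the longest perfect 3' overlap is 3.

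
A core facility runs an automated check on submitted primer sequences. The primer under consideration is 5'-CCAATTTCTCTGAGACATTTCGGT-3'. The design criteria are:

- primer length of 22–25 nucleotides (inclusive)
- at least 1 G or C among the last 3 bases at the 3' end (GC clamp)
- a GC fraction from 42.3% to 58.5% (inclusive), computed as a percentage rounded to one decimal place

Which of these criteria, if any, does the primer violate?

Base counts: A=5, T=9, G=4, C=6 (length 24).
length: length 24 ✓
GC clamp: 3' end GGT has 2 G/C ✓
GC content: GC 10/24 = 41.7%, outside 42.3–58.5% ✗

Fails: GC content.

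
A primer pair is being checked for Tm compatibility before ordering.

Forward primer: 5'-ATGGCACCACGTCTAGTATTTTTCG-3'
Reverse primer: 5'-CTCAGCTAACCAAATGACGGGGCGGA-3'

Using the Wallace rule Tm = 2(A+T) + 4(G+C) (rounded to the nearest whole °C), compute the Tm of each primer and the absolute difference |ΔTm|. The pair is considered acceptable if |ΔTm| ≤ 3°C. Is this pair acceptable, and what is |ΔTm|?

|ΔTm| = 10°C; the pair is not acceptable.

Forward: A=5 T=9 G=5 C=6 → Tm = 2·14 + 4·11 = 72°C.
Reverse: A=8 T=3 G=8 C=7 → Tm = 2·11 + 4·15 = 82°C.
|ΔTm| = |72 − 82| = 10°C, > 3°C.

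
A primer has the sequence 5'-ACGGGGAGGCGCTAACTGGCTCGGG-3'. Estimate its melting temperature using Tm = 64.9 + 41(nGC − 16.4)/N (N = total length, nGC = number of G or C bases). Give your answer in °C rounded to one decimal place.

Base counts: A=4, T=3, G=12, C=6; G+C = 18, N = 25.
Tm = 64.9 + 41·(18 − 16.4)/25 = 64.9 + 65.60/25 = 67.5°C.

67.5°C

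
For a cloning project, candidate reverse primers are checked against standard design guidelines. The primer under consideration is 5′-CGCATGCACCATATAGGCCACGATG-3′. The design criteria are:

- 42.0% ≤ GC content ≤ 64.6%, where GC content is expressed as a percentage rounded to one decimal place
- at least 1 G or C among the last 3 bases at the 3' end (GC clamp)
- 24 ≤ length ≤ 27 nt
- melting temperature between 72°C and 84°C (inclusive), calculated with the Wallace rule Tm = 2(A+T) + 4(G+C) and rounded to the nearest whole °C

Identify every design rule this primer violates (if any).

Base counts: A=7, T=4, G=6, C=8 (length 25).
GC content: GC 14/25 = 56.0% ✓
GC clamp: 3' end ATG has 1 G/C ✓
length: length 25 ✓
Tm: Tm = 2·11 + 4·14 = 78°C ✓

Meets all criteria.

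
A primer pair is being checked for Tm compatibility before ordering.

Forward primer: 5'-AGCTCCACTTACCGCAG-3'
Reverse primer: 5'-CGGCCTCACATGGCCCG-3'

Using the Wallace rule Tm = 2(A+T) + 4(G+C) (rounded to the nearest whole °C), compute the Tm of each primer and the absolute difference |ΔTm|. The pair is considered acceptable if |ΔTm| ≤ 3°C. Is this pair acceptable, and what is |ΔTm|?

|ΔTm| = 6°C; the pair is not acceptable.

Forward: A=4 T=3 G=3 C=7 → Tm = 2·7 + 4·10 = 54°C.
Reverse: A=2 T=2 G=5 C=8 → Tm = 2·4 + 4·13 = 60°C.
|ΔTm| = |54 − 60| = 6°C, > 3°C.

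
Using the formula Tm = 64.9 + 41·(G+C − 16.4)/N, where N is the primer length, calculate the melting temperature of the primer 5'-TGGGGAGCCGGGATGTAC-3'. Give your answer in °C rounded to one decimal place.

Base counts: A=3, T=3, G=9, C=3; G+C = 12, N = 18.
Tm = 64.9 + 41·(12 − 16.4)/18 = 64.9 + -180.40/18 = 54.9°C.

54.9°C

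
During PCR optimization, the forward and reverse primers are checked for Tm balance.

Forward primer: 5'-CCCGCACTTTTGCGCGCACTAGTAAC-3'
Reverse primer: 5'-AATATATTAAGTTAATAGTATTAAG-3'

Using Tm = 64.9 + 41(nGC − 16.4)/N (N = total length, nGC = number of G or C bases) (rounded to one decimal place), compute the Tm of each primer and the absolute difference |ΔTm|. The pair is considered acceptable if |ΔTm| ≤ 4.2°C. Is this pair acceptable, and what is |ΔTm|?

|ΔTm| = 19.8°C; the pair is not acceptable.

Forward: G+C = 15, N = 26 → Tm = 64.9 + 41·(15 − 16.4)/26 = 62.7°C.
Reverse: G+C = 3, N = 25 → Tm = 64.9 + 41·(3 − 16.4)/25 = 42.9°C.
|ΔTm| = |62.7 − 42.9| = 19.8°C, > 4.2°C.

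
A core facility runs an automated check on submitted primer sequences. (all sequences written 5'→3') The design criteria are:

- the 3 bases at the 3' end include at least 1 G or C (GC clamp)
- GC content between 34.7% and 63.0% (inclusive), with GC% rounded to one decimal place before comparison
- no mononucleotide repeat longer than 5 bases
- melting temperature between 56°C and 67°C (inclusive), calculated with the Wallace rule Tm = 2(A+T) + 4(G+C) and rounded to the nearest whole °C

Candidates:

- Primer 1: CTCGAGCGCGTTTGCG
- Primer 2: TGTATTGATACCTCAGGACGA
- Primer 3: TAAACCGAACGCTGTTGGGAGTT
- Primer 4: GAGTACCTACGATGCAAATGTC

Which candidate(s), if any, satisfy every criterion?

Primer 2 and Primer 4.

Primer 1 (16 nt, A=1 T=4 G=6 C=5): 3' end GCG has 3 G/C ✓; GC 11/16 = 68.8%, outside 34.7–63.0% ✗; longest run = 3 ✓; Tm = 2·5 + 4·11 = 54°C, outside 56–67°C ✗ — fails.
Primer 2 (21 nt, A=6 T=6 G=5 C=4): 3' end CGA has 2 G/C ✓; GC 9/21 = 42.9% ✓; longest run = 2 ✓; Tm = 2·12 + 4·9 = 60°C ✓ — passes.
Primer 3 (23 nt, A=6 T=6 G=7 C=4): 3' end GTT has 1 G/C ✓; GC 11/23 = 47.8% ✓; longest run = 3 ✓; Tm = 2·12 + 4·11 = 68°C, outside 56–67°C ✗ — fails.
Primer 4 (22 nt, A=7 T=5 G=5 C=5): 3' end GTC has 2 G/C ✓; GC 10/22 = 45.5% ✓; longest run = 3 ✓; Tm = 2·12 + 4·10 = 64°C ✓ — passes.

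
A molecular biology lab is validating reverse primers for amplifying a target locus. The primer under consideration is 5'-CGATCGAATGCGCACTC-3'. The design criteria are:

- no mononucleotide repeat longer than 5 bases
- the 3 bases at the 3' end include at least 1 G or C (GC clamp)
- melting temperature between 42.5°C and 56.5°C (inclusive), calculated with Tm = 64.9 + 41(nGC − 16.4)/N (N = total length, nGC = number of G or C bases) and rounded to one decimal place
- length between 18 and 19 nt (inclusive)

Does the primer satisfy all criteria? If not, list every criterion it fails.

Fails: length.

Base counts: A=4, T=3, G=4, C=6 (length 17).
homopolymer run: longest run = 2 ✓
GC clamp: 3' end CTC has 2 G/C ✓
Tm: Tm = 64.9 + 41·(10 − 16.4)/17 = 49.5°C ✓
length: length 17, outside 18–19 ✗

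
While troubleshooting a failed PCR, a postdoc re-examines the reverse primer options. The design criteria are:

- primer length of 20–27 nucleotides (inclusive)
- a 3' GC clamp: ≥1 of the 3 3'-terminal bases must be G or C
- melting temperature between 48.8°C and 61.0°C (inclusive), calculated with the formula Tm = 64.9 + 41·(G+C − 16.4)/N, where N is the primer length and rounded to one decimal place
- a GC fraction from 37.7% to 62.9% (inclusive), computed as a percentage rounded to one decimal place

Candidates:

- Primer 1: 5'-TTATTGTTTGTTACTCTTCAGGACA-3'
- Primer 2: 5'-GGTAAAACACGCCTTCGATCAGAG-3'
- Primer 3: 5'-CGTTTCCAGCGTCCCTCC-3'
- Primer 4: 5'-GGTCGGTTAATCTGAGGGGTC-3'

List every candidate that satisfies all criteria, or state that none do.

Primer 1 (25 nt, A=5 T=12 G=4 C=4): length 25 ✓; 3' end ACA has 1 G/C ✓; Tm = 64.9 + 41·(8 − 16.4)/25 = 51.1°C ✓; GC 8/25 = 32.0%, outside 37.7–62.9% ✗ — fails.
Primer 2 (24 nt, A=8 T=4 G=6 C=6): length 24 ✓; 3' end GAG has 2 G/C ✓; Tm = 64.9 + 41·(12 − 16.4)/24 = 57.4°C ✓; GC 12/24 = 50.0% ✓ — passes.
Primer 3 (18 nt, A=1 T=5 G=3 C=9): length 18, outside 20–27 ✗; 3' end TCC has 2 G/C ✓; Tm = 64.9 + 41·(12 − 16.4)/18 = 54.9°C ✓; GC 12/18 = 66.7%, outside 37.7–62.9% ✗ — fails.
Primer 4 (21 nt, A=3 T=6 G=9 C=3): length 21 ✓; 3' end GTC has 2 G/C ✓; Tm = 64.9 + 41·(12 − 16.4)/21 = 56.3°C ✓; GC 12/21 = 57.1% ✓ — passes.

Primer 2 and Primer 4.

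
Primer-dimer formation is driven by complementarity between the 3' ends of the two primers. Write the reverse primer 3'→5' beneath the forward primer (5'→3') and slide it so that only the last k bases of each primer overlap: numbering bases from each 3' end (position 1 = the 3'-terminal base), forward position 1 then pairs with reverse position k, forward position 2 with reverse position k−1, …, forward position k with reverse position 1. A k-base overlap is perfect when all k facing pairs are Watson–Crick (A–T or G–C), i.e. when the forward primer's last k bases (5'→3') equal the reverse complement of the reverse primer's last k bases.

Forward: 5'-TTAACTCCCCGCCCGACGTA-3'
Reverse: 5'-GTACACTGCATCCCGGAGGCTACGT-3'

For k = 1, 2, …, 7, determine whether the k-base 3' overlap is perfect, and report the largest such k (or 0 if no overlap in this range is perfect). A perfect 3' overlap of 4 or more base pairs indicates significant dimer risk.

Last 7 bases (5'→3') — forward …CGACGTA, reverse …GCTACGT.
Reverse complement of the reverse primer's last 7 bases: ACGTAGC; its first k bases are the reverse complement of the reverse primer's last k bases, so a perfect k-base overlap needs the forward primer's last k bases to equal them.
Comparing (forward last k vs required): k=1: A vs A ✓; k=2: TA vs AC ✗; k=3: GTA vs ACG ✗; k=4: CGTA vs ACGT ✗; k=5: ACGTA vs ACGTA ✓; k=6: GACGTA vs ACGTAG ✗; k=7: CGACGTA vs ACGTAGC ✗.
Perfect overlaps at k = 1, 5; the largest is 5.

Longest perfect overlap: 5 complementary base pairs; significant dimer risk (threshold 4).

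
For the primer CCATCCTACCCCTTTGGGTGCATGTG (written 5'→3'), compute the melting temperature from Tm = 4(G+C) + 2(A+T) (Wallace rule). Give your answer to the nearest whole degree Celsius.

Base counts: A=3, T=8, G=6, C=9 (length 26).
Tm = 2·(3+8) + 4·(6+9) = 2·11 + 4·15 = 22 + 60 = 82°C.

82°C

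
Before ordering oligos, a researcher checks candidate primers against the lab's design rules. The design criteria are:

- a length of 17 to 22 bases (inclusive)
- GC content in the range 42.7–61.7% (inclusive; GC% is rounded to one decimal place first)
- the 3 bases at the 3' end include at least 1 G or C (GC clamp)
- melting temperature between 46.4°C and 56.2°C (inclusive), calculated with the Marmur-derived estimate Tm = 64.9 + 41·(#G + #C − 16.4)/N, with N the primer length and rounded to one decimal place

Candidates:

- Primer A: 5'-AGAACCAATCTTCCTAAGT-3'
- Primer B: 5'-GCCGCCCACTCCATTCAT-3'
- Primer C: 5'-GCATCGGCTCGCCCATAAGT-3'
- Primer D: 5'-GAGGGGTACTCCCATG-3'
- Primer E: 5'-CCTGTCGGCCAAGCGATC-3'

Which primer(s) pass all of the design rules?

Primer A (19 nt, A=7 T=5 G=2 C=5): length 19 ✓; GC 7/19 = 36.8%, outside 42.7–61.7% ✗; 3' end AGT has 1 G/C ✓; Tm = 64.9 + 41·(7 − 16.4)/19 = 44.6°C, outside 46.4–56.2°C ✗ — fails.
Primer B (18 nt, A=3 T=4 G=2 C=9): length 18 ✓; GC 11/18 = 61.1% ✓; 3' end CAT has 1 G/C ✓; Tm = 64.9 + 41·(11 − 16.4)/18 = 52.6°C ✓ — passes.
Primer C (20 nt, A=4 T=4 G=5 C=7): length 20 ✓; GC 12/20 = 60.0% ✓; 3' end AGT has 1 G/C ✓; Tm = 64.9 + 41·(12 − 16.4)/20 = 55.9°C ✓ — passes.
Primer D (16 nt, A=3 T=3 G=6 C=4): length 16, outside 17–22 ✗; GC 10/16 = 62.5%, outside 42.7–61.7% ✗; 3' end ATG has 1 G/C ✓; Tm = 64.9 + 41·(10 − 16.4)/16 = 48.5°C ✓ — fails.
Primer E (18 nt, A=3 T=3 G=5 C=7): length 18 ✓; GC 12/18 = 66.7%, outside 42.7–61.7% ✗; 3' end ATC has 1 G/C ✓; Tm = 64.9 + 41·(12 − 16.4)/18 = 54.9°C ✓ — fails.

Primer B and Primer C.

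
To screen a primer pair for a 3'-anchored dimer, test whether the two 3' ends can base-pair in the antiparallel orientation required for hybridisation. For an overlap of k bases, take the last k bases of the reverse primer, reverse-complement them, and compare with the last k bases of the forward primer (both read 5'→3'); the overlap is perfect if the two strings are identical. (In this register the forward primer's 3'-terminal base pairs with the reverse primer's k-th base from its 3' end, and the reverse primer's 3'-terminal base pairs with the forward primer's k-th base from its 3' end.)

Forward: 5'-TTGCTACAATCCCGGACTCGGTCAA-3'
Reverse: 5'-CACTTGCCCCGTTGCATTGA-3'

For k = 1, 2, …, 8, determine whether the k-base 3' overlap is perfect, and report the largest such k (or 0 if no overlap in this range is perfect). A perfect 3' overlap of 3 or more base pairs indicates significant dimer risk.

Longest perfect overlap: 4 complementary base pairs; significant dimer risk (threshold 3).

Last 8 bases (5'→3') — forward …TCGGTCAA, reverse …TGCATTGA.
Reverse complement of the reverse primer's last 8 bases: TCAATGCA; its first k bases are the reverse complement of the reverse primer's last k bases, so a perfect k-base overlap needs the forward primer's last k bases to equal them.
Comparing (forward last k vs required): k=1: A vs T ✗; k=2: AA vs TC ✗; k=3: CAA vs TCA ✗; k=4: TCAA vs TCAA ✓; k=5: GTCAA vs TCAAT ✗; k=6: GGTCAA vs TCAATG ✗; k=7: CGGTCAA vs TCAATGC ✗; k=8: TCGGTCAA vs TCAATGCA ✗.
Only k = 4 is perfect, so the longest perfect 3' overlap is 4.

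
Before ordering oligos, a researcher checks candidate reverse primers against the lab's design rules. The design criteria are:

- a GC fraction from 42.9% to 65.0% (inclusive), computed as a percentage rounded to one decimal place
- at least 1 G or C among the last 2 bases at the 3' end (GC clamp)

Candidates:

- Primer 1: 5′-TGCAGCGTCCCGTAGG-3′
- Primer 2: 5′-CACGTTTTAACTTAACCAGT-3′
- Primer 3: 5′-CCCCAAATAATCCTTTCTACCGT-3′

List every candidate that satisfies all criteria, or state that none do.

Primer 1 (16 nt, A=2 T=3 G=6 C=5): GC 11/16 = 68.8%, outside 42.9–65.0% ✗; 3' end GG has 2 G/C ✓ — fails.
Primer 2 (20 nt, A=6 T=7 G=2 C=5): GC 7/20 = 35.0%, outside 42.9–65.0% ✗; 3' end GT has 1 G/C ✓ — fails.
Primer 3 (23 nt, A=6 T=7 G=1 C=9): GC 10/23 = 43.5% ✓; 3' end GT has 1 G/C ✓ — passes.

Primer 3 only.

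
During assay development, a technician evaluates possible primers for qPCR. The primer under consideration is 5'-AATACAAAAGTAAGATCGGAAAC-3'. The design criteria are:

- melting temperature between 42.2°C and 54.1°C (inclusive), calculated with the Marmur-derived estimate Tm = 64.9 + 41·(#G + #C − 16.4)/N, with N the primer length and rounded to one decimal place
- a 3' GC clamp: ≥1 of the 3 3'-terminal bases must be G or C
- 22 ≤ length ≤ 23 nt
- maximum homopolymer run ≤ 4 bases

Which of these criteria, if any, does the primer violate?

Meets all criteria.

Base counts: A=13, T=3, G=4, C=3 (length 23).
Tm: Tm = 64.9 + 41·(7 − 16.4)/23 = 48.1°C ✓
GC clamp: 3' end AAC has 1 G/C ✓
length: length 23 ✓
homopolymer run: longest run = 4 ✓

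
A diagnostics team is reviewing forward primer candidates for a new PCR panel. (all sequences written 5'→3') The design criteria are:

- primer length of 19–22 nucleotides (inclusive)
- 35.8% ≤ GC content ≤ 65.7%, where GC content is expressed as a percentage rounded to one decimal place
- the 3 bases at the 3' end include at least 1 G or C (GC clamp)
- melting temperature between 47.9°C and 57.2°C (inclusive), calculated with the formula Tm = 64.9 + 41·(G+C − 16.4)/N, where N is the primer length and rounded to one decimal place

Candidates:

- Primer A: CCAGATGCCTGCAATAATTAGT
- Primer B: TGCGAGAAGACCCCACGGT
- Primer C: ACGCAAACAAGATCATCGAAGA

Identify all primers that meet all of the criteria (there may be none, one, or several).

Primer A, Primer B and Primer C.

Primer A (22 nt, A=7 T=6 G=4 C=5): length 22 ✓; GC 9/22 = 40.9% ✓; 3' end AGT has 1 G/C ✓; Tm = 64.9 + 41·(9 − 16.4)/22 = 51.1°C ✓ — passes.
Primer B (19 nt, A=5 T=2 G=6 C=6): length 19 ✓; GC 12/19 = 63.2% ✓; 3' end GGT has 2 G/C ✓; Tm = 64.9 + 41·(12 − 16.4)/19 = 55.4°C ✓ — passes.
Primer C (22 nt, A=11 T=2 G=4 C=5): length 22 ✓; GC 9/22 = 40.9% ✓; 3' end AGA has 1 G/C ✓; Tm = 64.9 + 41·(9 − 16.4)/22 = 51.1°C ✓ — passes.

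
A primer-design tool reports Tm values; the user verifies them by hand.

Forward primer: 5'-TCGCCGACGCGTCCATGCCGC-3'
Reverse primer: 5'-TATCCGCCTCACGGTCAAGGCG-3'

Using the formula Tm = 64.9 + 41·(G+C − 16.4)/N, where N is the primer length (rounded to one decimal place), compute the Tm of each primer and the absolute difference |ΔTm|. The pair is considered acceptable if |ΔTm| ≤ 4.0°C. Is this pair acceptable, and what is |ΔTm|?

|ΔTm| = 3.7°C; the pair is acceptable.

Forward: G+C = 16, N = 21 → Tm = 64.9 + 41·(16 − 16.4)/21 = 64.1°C.
Reverse: G+C = 14, N = 22 → Tm = 64.9 + 41·(14 − 16.4)/22 = 60.4°C.
|ΔTm| = |64.1 − 60.4| = 3.7°C, ≤ 4.0°C.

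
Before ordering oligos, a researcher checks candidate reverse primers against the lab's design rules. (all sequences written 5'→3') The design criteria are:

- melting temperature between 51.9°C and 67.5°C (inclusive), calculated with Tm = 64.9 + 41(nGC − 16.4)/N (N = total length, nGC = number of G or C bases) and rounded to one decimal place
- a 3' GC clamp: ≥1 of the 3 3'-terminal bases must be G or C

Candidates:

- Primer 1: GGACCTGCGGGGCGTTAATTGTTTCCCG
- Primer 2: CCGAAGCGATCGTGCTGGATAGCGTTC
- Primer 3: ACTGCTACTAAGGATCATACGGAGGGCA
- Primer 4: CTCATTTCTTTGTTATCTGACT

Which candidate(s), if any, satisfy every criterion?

Primer 1 (28 nt, A=3 T=8 G=10 C=7): Tm = 64.9 + 41·(17 − 16.4)/28 = 65.8°C ✓; 3' end CCG has 3 G/C ✓ — passes.
Primer 2 (27 nt, A=5 T=6 G=9 C=7): Tm = 64.9 + 41·(16 − 16.4)/27 = 64.3°C ✓; 3' end TTC has 1 G/C ✓ — passes.
Primer 3 (28 nt, A=9 T=5 G=8 C=6): Tm = 64.9 + 41·(14 − 16.4)/28 = 61.4°C ✓; 3' end GCA has 2 G/C ✓ — passes.
Primer 4 (22 nt, A=3 T=12 G=2 C=5): Tm = 64.9 + 41·(7 − 16.4)/22 = 47.4°C, outside 51.9–67.5°C ✗; 3' end ACT has 1 G/C ✓ — fails.

Primer 1, Primer 2 and Primer 3.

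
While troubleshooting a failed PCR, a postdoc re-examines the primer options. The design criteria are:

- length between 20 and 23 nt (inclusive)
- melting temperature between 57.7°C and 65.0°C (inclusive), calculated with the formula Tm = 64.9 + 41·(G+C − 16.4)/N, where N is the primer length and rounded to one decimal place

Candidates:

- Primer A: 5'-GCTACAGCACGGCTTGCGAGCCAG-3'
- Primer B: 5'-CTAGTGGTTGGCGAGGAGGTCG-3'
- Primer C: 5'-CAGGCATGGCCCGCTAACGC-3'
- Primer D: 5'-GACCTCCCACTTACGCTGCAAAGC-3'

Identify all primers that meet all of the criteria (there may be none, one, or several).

Primer A (24 nt, A=5 T=3 G=8 C=8): length 24, outside 20–23 ✗; Tm = 64.9 + 41·(16 − 16.4)/24 = 64.2°C ✓ — fails.
Primer B (22 nt, A=3 T=5 G=11 C=3): length 22 ✓; Tm = 64.9 + 41·(14 − 16.4)/22 = 60.4°C ✓ — passes.
Primer C (20 nt, A=4 T=2 G=6 C=8): length 20 ✓; Tm = 64.9 + 41·(14 − 16.4)/20 = 60.0°C ✓ — passes.
Primer D (24 nt, A=6 T=4 G=4 C=10): length 24, outside 20–23 ✗; Tm = 64.9 + 41·(14 − 16.4)/24 = 60.8°C ✓ — fails.

Primer B and Primer C.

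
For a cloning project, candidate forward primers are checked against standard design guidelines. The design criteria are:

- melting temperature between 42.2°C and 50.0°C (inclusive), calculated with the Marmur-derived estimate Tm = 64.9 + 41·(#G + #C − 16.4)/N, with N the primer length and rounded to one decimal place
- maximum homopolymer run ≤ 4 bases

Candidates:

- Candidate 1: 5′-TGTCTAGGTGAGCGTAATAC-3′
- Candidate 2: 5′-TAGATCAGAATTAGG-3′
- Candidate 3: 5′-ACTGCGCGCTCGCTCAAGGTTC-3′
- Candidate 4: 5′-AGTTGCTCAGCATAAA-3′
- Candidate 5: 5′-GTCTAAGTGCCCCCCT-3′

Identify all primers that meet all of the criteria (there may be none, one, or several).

Candidate 1 (20 nt, A=5 T=6 G=6 C=3): Tm = 64.9 + 41·(9 − 16.4)/20 = 49.7°C ✓; longest run = 2 ✓ — passes.
Candidate 2 (15 nt, A=6 T=4 G=4 C=1): Tm = 64.9 + 41·(5 − 16.4)/15 = 33.7°C, outside 42.2–50.0°C ✗; longest run = 2 ✓ — fails.
Candidate 3 (22 nt, A=3 T=5 G=6 C=8): Tm = 64.9 + 41·(14 − 16.4)/22 = 60.4°C, outside 42.2–50.0°C ✗; longest run = 2 ✓ — fails.
Candidate 4 (16 nt, A=6 T=4 G=3 C=3): Tm = 64.9 + 41·(6 − 16.4)/16 = 38.3°C, outside 42.2–50.0°C ✗; longest run = 3 ✓ — fails.
Candidate 5 (16 nt, A=2 T=4 G=3 C=7): Tm = 64.9 + 41·(10 − 16.4)/16 = 48.5°C ✓; longest run = 6, exceeds 4 ✗ — fails.

Candidate 1 only.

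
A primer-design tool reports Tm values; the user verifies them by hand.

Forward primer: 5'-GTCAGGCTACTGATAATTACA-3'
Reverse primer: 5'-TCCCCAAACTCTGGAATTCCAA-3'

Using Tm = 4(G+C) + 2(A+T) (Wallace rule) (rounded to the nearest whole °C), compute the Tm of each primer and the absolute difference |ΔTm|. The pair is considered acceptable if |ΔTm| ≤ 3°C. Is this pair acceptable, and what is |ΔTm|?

Forward: A=7 T=6 G=4 C=4 → Tm = 2·13 + 4·8 = 58°C.
Reverse: A=7 T=5 G=2 C=8 → Tm = 2·12 + 4·10 = 64°C.
|ΔTm| = |58 − 64| = 6°C, > 3°C.

|ΔTm| = 6°C; the pair is not acceptable.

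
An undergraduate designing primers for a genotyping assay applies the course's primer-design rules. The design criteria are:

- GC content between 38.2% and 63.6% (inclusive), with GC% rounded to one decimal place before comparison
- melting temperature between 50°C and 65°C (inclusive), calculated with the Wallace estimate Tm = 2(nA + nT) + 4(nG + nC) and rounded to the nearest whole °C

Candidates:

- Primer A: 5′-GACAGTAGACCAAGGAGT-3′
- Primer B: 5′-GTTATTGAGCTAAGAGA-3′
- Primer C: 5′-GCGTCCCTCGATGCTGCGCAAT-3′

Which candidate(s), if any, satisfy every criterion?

Primer A (18 nt, A=7 T=2 G=6 C=3): GC 9/18 = 50.0% ✓; Tm = 2·9 + 4·9 = 54°C ✓ — passes.
Primer B (17 nt, A=6 T=5 G=5 C=1): GC 6/17 = 35.3%, outside 38.2–63.6% ✗; Tm = 2·11 + 4·6 = 46°C, outside 50–65°C ✗ — fails.
Primer C (22 nt, A=3 T=5 G=6 C=8): GC 14/22 = 63.6% ✓; Tm = 2·8 + 4·14 = 72°C, outside 50–65°C ✗ — fails.

Primer A only.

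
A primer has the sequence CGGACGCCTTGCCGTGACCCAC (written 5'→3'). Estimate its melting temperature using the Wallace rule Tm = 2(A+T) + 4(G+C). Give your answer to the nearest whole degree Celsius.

Base counts: A=3, T=3, G=6, C=10 (length 22).
Tm = 2·(3+3) + 4·(6+10) = 2·6 + 4·16 = 12 + 64 = 76°C.

76°C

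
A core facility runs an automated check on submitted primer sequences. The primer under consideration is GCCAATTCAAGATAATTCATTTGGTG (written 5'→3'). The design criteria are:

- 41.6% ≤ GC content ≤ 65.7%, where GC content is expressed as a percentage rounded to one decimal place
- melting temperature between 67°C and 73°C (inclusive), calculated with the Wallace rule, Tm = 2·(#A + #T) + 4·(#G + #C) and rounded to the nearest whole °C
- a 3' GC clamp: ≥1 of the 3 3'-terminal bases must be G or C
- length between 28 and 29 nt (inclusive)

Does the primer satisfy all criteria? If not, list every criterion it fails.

Base counts: A=8, T=9, G=5, C=4 (length 26).
GC content: GC 9/26 = 34.6%, outside 41.6–65.7% ✗
Tm: Tm = 2·17 + 4·9 = 70°C ✓
GC clamp: 3' end GTG has 2 G/C ✓
length: length 26, outside 28–29 ✗

Fails: GC content, length.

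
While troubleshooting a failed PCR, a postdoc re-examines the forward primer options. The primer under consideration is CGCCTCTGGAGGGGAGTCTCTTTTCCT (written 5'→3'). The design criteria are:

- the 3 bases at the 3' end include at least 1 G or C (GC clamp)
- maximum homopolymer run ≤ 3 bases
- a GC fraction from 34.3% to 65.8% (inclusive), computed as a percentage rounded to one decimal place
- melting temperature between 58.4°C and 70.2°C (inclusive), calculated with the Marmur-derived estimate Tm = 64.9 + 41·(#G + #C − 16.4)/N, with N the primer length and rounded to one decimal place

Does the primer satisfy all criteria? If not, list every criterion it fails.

Fails: homopolymer run.

Base counts: A=2, T=9, G=8, C=8 (length 27).
GC clamp: 3' end CCT has 2 G/C ✓
homopolymer run: longest run = 4, exceeds 3 ✗
GC content: GC 16/27 = 59.3% ✓
Tm: Tm = 64.9 + 41·(16 − 16.4)/27 = 64.3°C ✓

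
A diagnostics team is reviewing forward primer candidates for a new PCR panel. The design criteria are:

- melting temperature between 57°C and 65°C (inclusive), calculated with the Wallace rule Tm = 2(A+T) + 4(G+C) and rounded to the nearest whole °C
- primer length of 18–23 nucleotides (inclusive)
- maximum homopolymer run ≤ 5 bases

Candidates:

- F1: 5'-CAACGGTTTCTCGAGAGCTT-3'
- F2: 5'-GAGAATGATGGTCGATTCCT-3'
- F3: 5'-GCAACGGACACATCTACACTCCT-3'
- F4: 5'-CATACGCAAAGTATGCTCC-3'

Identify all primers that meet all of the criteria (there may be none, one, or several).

F1 and F2.

F1 (20 nt, A=4 T=6 G=5 C=5): Tm = 2·10 + 4·10 = 60°C ✓; length 20 ✓; longest run = 3 ✓ — passes.
F2 (20 nt, A=5 T=6 G=6 C=3): Tm = 2·11 + 4·9 = 58°C ✓; length 20 ✓; longest run = 2 ✓ — passes.
F3 (23 nt, A=7 T=4 G=3 C=9): Tm = 2·11 + 4·12 = 70°C, outside 57–65°C ✗; length 23 ✓; longest run = 2 ✓ — fails.
F4 (19 nt, A=6 T=4 G=3 C=6): Tm = 2·10 + 4·9 = 56°C, outside 57–65°C ✗; length 19 ✓; longest run = 3 ✓ — fails.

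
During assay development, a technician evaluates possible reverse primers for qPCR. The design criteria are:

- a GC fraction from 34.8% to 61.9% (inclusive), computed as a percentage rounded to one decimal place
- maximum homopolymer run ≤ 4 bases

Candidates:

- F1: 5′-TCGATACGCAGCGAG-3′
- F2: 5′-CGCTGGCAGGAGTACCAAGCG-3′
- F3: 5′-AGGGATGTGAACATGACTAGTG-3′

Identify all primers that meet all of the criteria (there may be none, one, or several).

F1 (15 nt, A=4 T=2 G=5 C=4): GC 9/15 = 60.0% ✓; longest run = 1 ✓ — passes.
F2 (21 nt, A=5 T=2 G=8 C=6): GC 14/21 = 66.7%, outside 34.8–61.9% ✗; longest run = 2 ✓ — fails.
F3 (22 nt, A=7 T=5 G=8 C=2): GC 10/22 = 45.5% ✓; longest run = 3 ✓ — passes.

F1 and F3.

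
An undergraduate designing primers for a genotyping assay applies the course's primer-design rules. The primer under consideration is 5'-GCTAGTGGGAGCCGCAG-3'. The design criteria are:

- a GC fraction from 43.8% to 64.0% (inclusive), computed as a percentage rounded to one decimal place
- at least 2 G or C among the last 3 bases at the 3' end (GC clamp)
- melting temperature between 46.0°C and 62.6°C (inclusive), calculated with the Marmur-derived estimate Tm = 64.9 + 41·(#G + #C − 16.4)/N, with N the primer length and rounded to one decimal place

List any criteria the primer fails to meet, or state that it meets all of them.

Base counts: A=3, T=2, G=8, C=4 (length 17).
GC content: GC 12/17 = 70.6%, outside 43.8–64.0% ✗
GC clamp: 3' end CAG has 2 G/C ✓
Tm: Tm = 64.9 + 41·(12 − 16.4)/17 = 54.3°C ✓

Fails: GC content.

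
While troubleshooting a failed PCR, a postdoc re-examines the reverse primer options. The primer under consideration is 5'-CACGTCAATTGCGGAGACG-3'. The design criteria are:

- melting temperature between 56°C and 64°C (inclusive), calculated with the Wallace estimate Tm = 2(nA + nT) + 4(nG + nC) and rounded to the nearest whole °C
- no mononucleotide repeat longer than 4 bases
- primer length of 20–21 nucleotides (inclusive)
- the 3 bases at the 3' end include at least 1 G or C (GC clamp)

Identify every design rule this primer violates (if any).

Base counts: A=5, T=3, G=6, C=5 (length 19).
Tm: Tm = 2·8 + 4·11 = 60°C ✓
homopolymer run: longest run = 2 ✓
length: length 19, outside 20–21 ✗
GC clamp: 3' end ACG has 2 G/C ✓

Fails: length.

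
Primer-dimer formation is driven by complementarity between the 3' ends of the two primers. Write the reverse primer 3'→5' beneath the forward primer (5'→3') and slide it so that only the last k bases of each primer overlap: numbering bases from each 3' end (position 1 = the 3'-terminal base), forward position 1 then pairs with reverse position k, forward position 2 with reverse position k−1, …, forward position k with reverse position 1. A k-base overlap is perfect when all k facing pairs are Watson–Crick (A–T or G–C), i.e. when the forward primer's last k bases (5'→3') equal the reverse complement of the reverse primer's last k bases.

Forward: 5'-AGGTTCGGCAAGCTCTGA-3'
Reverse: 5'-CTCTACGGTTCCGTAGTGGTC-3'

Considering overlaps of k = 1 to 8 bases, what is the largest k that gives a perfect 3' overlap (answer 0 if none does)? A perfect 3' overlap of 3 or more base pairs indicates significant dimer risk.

Longest perfect overlap: 2 complementary base pairs; below the dimer-risk threshold (threshold 3).

Last 8 bases (5'→3') — forward …AGCTCTGA, reverse …TAGTGGTC.
Reverse complement of the reverse primer's last 8 bases: GACCACTA; its first k bases are the reverse complement of the reverse primer's last k bases, so a perfect k-base overlap needs the forward primer's last k bases to equal them.
Comparing (forward last k vs required): k=1: A vs G ✗; k=2: GA vs GA ✓; k=3: TGA vs GAC ✗; k=4: CTGA vs GACC ✗; k=5: TCTGA vs GACCA ✗; k=6: CTCTGA vs GACCAC ✗; k=7: GCTCTGA vs GACCACT ✗; k=8: AGCTCTGA vs GACCACTA ✗.
Only k = 2 is perfect, so the longest perfect 3' overlap is 2.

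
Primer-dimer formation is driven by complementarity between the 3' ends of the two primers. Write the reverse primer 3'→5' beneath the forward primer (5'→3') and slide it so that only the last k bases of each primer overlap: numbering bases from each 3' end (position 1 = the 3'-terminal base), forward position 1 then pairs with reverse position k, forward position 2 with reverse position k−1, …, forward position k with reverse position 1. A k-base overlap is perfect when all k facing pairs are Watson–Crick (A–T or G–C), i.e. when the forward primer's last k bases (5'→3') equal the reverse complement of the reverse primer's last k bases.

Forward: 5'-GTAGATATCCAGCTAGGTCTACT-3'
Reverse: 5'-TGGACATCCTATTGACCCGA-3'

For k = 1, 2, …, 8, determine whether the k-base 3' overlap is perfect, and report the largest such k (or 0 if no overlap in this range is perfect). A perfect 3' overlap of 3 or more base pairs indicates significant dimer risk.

Last 8 bases (5'→3') — forward …GGTCTACT, reverse …TGACCCGA.
Reverse complement of the reverse primer's last 8 bases: TCGGGTCA; its first k bases are the reverse complement of the reverse primer's last k bases, so a perfect k-base overlap needs the forward primer's last k bases to equal them.
Comparing (forward last k vs required): k=1: T vs T ✓; k=2: CT vs TC ✗; k=3: ACT vs TCG ✗; k=4: TACT vs TCGG ✗; k=5: CTACT vs TCGGG ✗; k=6: TCTACT vs TCGGGT ✗; k=7: GTCTACT vs TCGGGTC ✗; k=8: GGTCTACT vs TCGGGTCA ✗.
Only k = 1 is perfect, so the longest perfect 3' overlap is 1.

Longest perfect overlap: 1 complementary base pair; below the dimer-risk threshold (threshold 3).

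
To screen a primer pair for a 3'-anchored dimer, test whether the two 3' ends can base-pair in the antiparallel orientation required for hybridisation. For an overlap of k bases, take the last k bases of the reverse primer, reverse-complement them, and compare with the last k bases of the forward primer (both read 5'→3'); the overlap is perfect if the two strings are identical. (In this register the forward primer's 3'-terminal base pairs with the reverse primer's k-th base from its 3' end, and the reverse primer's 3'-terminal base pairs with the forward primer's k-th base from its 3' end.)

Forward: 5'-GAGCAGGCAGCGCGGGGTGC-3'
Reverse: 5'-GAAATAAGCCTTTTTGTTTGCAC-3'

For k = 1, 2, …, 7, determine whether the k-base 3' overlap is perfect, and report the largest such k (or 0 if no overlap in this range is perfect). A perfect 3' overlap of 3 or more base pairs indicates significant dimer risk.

Last 7 bases (5'→3') — forward …GGGGTGC, reverse …TTTGCAC.
Reverse complement of the reverse primer's last 7 bases: GTGCAAA; its first k bases are the reverse complement of the reverse primer's last k bases, so a perfect k-base overlap needs the forward primer's last k bases to equal them.
Comparing (forward last k vs required): k=1: C vs G ✗; k=2: GC vs GT ✗; k=3: TGC vs GTG ✗; k=4: GTGC vs GTGC ✓; k=5: GGTGC vs GTGCA ✗; k=6: GGGTGC vs GTGCAA ✗; k=7: GGGGTGC vs GTGCAAA ✗.
Only k = 4 is perfect, so the longest perfect 3' overlap is 4.

Longest perfect overlap: 4 complementary base pairs; significant dimer risk (threshold 3).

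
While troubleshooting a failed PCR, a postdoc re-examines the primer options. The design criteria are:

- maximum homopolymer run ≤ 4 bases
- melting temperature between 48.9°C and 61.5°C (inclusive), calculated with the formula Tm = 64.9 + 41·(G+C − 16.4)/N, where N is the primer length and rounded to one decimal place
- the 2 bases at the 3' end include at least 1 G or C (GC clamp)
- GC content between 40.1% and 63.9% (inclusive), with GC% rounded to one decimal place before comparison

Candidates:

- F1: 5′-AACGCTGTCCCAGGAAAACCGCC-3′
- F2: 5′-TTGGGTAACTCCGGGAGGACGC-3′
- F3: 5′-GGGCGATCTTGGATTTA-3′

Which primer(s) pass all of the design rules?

F1 (23 nt, A=7 T=2 G=5 C=9): longest run = 4 ✓; Tm = 64.9 + 41·(14 − 16.4)/23 = 60.6°C ✓; 3' end CC has 2 G/C ✓; GC 14/23 = 60.9% ✓ — passes.
F2 (22 nt, A=4 T=4 G=9 C=5): longest run = 3 ✓; Tm = 64.9 + 41·(14 − 16.4)/22 = 60.4°C ✓; 3' end GC has 2 G/C ✓; GC 14/22 = 63.6% ✓ — passes.
F3 (17 nt, A=3 T=6 G=6 C=2): longest run = 3 ✓; Tm = 64.9 + 41·(8 − 16.4)/17 = 44.6°C, outside 48.9–61.5°C ✗; 3' end TA has 0 G/C, need ≥1 ✗; GC 8/17 = 47.1% ✓ — fails.

F1 and F2.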